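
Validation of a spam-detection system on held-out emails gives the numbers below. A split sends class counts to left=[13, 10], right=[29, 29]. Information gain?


Parent = [42, 39], H_parent = 0.999
H_left = 0.9877 (n=23), H_right = 1 (n=58)
H_children = (23/81)·0.9877 + (58/81)·1 = 0.9965
IG = 0.999 - 0.9965 = 0.0025

0.0025


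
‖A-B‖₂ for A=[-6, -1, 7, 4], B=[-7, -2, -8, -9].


d = √((-6+ 7)² + (-1+ 2)² + (7+ 8)² + (4+ 9)²)
  = √(1 + 1 + 225 + 169)
  = √396 = 19.8997

19.8997


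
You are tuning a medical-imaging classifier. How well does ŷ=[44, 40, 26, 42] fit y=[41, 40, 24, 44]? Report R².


ȳ = 37.25
SS_res = Σ(y-ŷ)² = 17
SS_tot = Σ(y-ȳ)² = 242.75
R² = 1 - SS_res/SS_tot = 1 - 0.07 = 0.93

0.93


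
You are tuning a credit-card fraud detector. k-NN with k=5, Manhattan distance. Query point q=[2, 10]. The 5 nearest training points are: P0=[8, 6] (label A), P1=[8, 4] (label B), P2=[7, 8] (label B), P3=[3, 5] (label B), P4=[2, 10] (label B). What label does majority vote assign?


d(q,P0) = 10  (label A)
d(q,P1) = 12  (label B)
d(q,P2) = 7  (label B)
d(q,P3) = 6  (label B)
d(q,P4) = 0  (label B)
Votes: A=1, B=4
Majority → B

B


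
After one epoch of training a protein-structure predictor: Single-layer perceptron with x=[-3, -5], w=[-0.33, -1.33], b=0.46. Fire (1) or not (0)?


z = (-3)·(-0.33) + (-5)·(-1.33) + 0.46
  = 8.1
step(z) = 1 (z≥0)

1


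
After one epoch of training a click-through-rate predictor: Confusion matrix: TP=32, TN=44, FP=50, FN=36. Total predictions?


Total = TP + TN + FP + FN
= 32 + 44 + 50 + 36
= 162
(Predicted positive: 82, predicted negative: 80)

162


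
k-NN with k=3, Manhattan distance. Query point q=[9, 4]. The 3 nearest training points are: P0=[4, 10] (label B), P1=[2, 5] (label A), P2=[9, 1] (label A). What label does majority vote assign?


d(q,P0) = 11  (label B)
d(q,P1) = 8  (label A)
d(q,P2) = 3  (label A)
Votes: A=2, B=1
Majority → A

A


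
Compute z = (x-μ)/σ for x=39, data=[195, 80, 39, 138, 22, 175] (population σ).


μ = 108.1667, σ = 65.6999
z = (39 - 108.1667)/65.6999 = -1.0528

-1.0528


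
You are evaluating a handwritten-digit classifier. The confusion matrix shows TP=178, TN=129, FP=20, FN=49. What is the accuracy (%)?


Accuracy = (TP+TN)/(TP+TN+FP+FN)
= (178+129)/(376)
= 307/376 = 81.65%

81.65%


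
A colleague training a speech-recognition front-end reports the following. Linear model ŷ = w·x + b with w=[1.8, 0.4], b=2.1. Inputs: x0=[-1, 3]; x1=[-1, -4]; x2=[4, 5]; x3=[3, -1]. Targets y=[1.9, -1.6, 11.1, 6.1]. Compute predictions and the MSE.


ŷ0 = (1.8)·(-1) + (0.4)·(3) + 2.1 = 1.5
ŷ1 = (1.8)·(-1) + (0.4)·(-4) + 2.1 = -1.3
ŷ2 = (1.8)·(4) + (0.4)·(5) + 2.1 = 11.3
ŷ3 = (1.8)·(3) + (0.4)·(-1) + 2.1 = 7.1
errors² = [0.16, 0.09, 0.04, 1.0]
MSE = 1.2900/4 = 0.3225

0.3225


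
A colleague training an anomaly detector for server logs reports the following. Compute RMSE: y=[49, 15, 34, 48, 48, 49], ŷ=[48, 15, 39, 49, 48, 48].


MSE = 28/6 = 4.6667
RMSE = √(28/6) = 2.1602

2.1602


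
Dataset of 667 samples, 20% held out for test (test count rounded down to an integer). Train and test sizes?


Test = ⌊667·20/100⌋ = 133
Train = 667 - 133 = 534

Train: 534, Test: 133


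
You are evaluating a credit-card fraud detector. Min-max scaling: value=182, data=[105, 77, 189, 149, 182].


min=77, max=189
(182-77)/(189-77) = 105/112 = 0.9375

0.9375


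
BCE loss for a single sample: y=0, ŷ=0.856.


BCE = -[y·ln(p) + (1-y)·ln(1-p)]
= -0 - 1·ln(1-0.856)
= -ln(0.144) = 1.9379

1.9379


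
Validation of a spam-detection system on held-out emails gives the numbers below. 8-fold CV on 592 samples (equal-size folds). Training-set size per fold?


Fold size = 592/8 = 74
Training per fold = 592 - 74 = 518

518


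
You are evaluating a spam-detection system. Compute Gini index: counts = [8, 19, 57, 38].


Probabilities: [8/122, 19/122, 57/122, 38/122] ≈ [0.0656, 0.1557, 0.4672, 0.3115]
Σpᵢ² = (64 + 361 + 3249 + 1444)/122² = 5118/14884
Gini = 1 - Σpᵢ² = 1 - 5118/14884 = 0.6561

0.6561


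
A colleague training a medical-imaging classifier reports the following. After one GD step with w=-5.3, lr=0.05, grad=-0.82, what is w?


w_new = w - α·∇
= -5.3 - 0.05·-0.82
= -5.3 + 0.041
= -5.259

-5.259


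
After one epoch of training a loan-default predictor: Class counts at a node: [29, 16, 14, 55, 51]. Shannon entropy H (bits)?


Probabilities: [29/165, 16/165, 14/165, 55/165, 51/165] ≈ [0.1758, 0.097, 0.0848, 0.3333, 0.3091]
H = -((29/165)·log₂(29/165) + (16/165)·log₂(16/165) + (14/165)·log₂(14/165) + (55/165)·log₂(55/165) + (51/165)·log₂(51/165))
  = 2.1212 bits

2.1212 bits


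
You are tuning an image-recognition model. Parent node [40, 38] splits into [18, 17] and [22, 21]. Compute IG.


Parent = [40, 38], H_parent = 0.9995
H_left = 0.9994 (n=35), H_right = 0.9996 (n=43)
H_children = (35/78)·0.9994 + (43/78)·0.9996 = 0.9995
IG = 0.9995 - 0.9995 = 0.0

0.0


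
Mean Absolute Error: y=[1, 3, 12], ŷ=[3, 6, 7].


Absolute errors: |1-3|=2, |3-6|=3, |12-7|=5
Sum = 10
MAE = 10/3 = 10/3

10/3


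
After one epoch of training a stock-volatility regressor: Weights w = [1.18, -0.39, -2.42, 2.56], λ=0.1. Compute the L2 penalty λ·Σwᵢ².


‖w‖₂² = (1.18)² + (-0.39)² + (-2.42)² + (2.56)²
     = 1.3924 + 0.1521 + 5.8564 + 6.5536
     = 13.9545
λ·‖w‖₂² = 0.1·13.9545 = 1.39545

1.39545


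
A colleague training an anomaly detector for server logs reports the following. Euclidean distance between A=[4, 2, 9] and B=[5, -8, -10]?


d = √((4-5)² + (2+ 8)² + (9+ 10)²)
  = √(1 + 100 + 361)
  = √462 = 21.4942

21.4942


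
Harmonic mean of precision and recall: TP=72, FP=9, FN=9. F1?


Precision = 72/81 = 0.8889
Recall = 72/81 = 0.8889
F1 = 2·P·R/(P+R) = 2·TP/(2·TP+FP+FN) = 144/(144+9+9) = 144/162 = 0.8889

0.8889


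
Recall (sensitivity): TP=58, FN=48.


Recall = TP/(TP+FN)
= 58/(58+48)
= 58/106 = 54.72%

54.72%


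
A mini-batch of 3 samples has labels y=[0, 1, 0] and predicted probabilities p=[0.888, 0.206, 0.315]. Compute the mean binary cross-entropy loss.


L[0] = -ln(1-0.888) = -ln(0.112) = 2.1893
L[1] = -ln(0.206) = 1.5799
L[2] = -ln(1-0.315) = -ln(0.685) = 0.3783
mean = (2.1893 + 1.5799 + 0.3783)/3 = 1.3825

1.3825


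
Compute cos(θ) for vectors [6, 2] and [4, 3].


A·B = 6·4 + 2·3 = 30
‖A‖ = √40 = 6.3246, ‖B‖ = √25 = 5
cos = 30/(√40·√25) = 30/√1000 = 0.9487

0.9487


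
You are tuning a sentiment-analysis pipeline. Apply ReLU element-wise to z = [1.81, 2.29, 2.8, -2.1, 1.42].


ReLU(1.81) = max(0, 1.81) = 1.81
ReLU(2.29) = max(0, 2.29) = 2.29
ReLU(2.8) = max(0, 2.8) = 2.8
ReLU(-2.1) = max(0, -2.1) = 0.0
ReLU(1.42) = max(0, 1.42) = 1.42
result = [1.81, 2.29, 2.8, 0.0, 1.42]

[1.81, 2.29, 2.8, 0.0, 1.42]


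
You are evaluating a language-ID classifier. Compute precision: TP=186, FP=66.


Precision = TP/(TP+FP)
= 186/(186+66)
= 186/252 = 73.81%

73.81%


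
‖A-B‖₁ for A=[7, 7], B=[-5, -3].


d = |7+ 5| + |7+ 3|
  = 12 + 10
  = 22

22


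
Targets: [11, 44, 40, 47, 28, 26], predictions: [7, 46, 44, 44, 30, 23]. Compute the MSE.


Squared errors: (11-7)²=16, (44-46)²=4, (40-44)²=16, (47-44)²=9, (28-30)²=4, (26-23)²=9
Sum = 58
MSE = 58/6 = 29/3

29/3


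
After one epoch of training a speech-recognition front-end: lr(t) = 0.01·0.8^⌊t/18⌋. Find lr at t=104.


n_drops = ⌊104/18⌋ = 5
lr = 0.01·0.8^5 = 0.01·0.32768 = 0.0032768

0.0032768


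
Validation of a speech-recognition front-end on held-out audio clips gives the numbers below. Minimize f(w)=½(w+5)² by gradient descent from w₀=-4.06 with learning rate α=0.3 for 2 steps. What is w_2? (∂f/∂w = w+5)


step 1: grad = -4.06+5 = 0.94; w = -4.06 - 0.3·(0.94) = -4.342
step 2: grad = -4.342+5 = 0.658; w = -4.342 - 0.3·(0.658) = -4.5394

-4.5394


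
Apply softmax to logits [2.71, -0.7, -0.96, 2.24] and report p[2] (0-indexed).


Exponentials: e^2.71=15.0293, e^-0.7=0.4966, e^-0.96=0.3829, e^2.24=9.3933
Sum = 25.3021
Softmax = [0.594, 0.0196, 0.0151, 0.3712]
p[2] = 0.3829/25.3021 = 0.0151

0.0151


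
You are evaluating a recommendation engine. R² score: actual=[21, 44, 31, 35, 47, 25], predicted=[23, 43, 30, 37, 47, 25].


ȳ = 33.8333
SS_res = Σ(y-ŷ)² = 10
SS_tot = Σ(y-ȳ)² = 528.83
R² = 1 - SS_res/SS_tot = 1 - 0.0189 = 0.9811

0.9811


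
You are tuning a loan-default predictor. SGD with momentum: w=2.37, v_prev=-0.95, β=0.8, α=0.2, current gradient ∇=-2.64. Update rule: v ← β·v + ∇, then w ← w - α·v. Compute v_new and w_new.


v_new = 0.8·-0.95 - 2.64 = -0.76 - 2.64 = -3.4
w_new = 2.37 - 0.2·-3.4 = 2.37 + 0.68 = 3.05

v_new=-3.4, w_new=3.05


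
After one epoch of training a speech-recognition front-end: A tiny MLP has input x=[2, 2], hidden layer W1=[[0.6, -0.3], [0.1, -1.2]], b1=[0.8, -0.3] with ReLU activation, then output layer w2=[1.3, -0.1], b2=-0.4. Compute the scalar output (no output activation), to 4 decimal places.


z1[0] = (0.6)·(2) + (-0.3)·(2) + 0.8 = 1.4
z1[1] = (0.1)·(2) + (-1.2)·(2) - 0.3 = -2.5
h = ReLU(z1) = [1.4, 0.0]
output = (1.3)·(1.4) + (-0.1)·(0.0) - 0.4 = 1.42

1.42


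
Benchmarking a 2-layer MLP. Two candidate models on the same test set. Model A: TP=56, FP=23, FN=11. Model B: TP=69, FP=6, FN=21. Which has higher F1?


Model A: P=56/79=0.7089, R=56/67=0.8358, F1=2PR/(P+R)=2TP/(2TP+FP+FN)=112/146=0.7671
Model B: P=69/75=0.92, R=69/90=0.7667, F1=2PR/(P+R)=2TP/(2TP+FP+FN)=138/165=0.8364
0.7671 < 0.8364 → Model B

Model B


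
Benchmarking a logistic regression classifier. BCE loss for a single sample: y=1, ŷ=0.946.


BCE = -[y·ln(p) + (1-y)·ln(1-p)]
= -1·ln(0.946) - 0
= -ln(0.946) = 0.0555

0.0555


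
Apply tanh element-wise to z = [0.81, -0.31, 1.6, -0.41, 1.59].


tanh(0.81) = 0.6696
tanh(-0.31) = -0.3004
tanh(1.6) = 0.9217
tanh(-0.41) = -0.3885
tanh(1.59) = 0.9201
result = [0.6696, -0.3004, 0.9217, -0.3885, 0.9201]

[0.6696, -0.3004, 0.9217, -0.3885, 0.9201]


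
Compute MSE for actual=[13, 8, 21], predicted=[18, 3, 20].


Squared errors: (13-18)²=25, (8-3)²=25, (21-20)²=1
Sum = 51
MSE = 51/3 = 17

17


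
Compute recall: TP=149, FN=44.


Recall = TP/(TP+FN)
= 149/(149+44)
= 149/193 = 77.2%

77.2%


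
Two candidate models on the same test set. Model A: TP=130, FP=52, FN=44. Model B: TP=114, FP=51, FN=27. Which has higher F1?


Model A: P=130/182=0.7143, R=130/174=0.7471, F1=2PR/(P+R)=2TP/(2TP+FP+FN)=260/356=0.7303
Model B: P=114/165=0.6909, R=114/141=0.8085, F1=2PR/(P+R)=2TP/(2TP+FP+FN)=228/306=0.7451
0.7303 < 0.7451 → Model B

Model B


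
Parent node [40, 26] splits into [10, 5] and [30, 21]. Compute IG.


Parent = [40, 26], H_parent = 0.9673
H_left = 0.9183 (n=15), H_right = 0.9774 (n=51)
H_children = (15/66)·0.9183 + (51/66)·0.9774 = 0.964
IG = 0.9673 - 0.964 = 0.0033

0.0033


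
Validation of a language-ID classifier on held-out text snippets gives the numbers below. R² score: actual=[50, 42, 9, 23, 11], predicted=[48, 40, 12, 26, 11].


ȳ = 27
SS_res = Σ(y-ŷ)² = 26
SS_tot = Σ(y-ȳ)² = 1350
R² = 1 - SS_res/SS_tot = 1 - 0.0193 = 0.9807

0.9807


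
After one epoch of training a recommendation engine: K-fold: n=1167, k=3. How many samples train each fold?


Fold size = 1167/3 = 389
Training per fold = 1167 - 389 = 778

778


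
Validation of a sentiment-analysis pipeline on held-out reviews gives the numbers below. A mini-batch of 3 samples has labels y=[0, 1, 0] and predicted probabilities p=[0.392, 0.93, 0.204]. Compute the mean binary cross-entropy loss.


L[0] = -ln(1-0.392) = -ln(0.608) = 0.4976
L[1] = -ln(0.93) = 0.0726
L[2] = -ln(1-0.204) = -ln(0.796) = 0.2282
mean = (0.4976 + 0.0726 + 0.2282)/3 = 0.2661

0.2661


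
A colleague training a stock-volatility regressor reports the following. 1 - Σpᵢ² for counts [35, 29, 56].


Probabilities: [35/120, 29/120, 56/120] ≈ [0.2917, 0.2417, 0.4667]
Σpᵢ² = (1225 + 841 + 3136)/120² = 5202/14400
Gini = 1 - Σpᵢ² = 1 - 5202/14400 = 0.6387

0.6387


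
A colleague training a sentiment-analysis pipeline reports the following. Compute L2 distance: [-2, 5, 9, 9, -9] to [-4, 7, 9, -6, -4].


d = √((-2+ 4)² + (5-7)² + (9-9)² + (9+ 6)² + (-9+ 4)²)
  = √(4 + 4 + 0 + 225 + 25)
  = √258 = 16.0624

16.0624


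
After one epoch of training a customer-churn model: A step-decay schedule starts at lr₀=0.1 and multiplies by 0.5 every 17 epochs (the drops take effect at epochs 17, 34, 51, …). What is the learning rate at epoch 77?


n_drops = ⌊77/17⌋ = 4
lr = 0.1·0.5^4 = 0.1·0.0625 = 0.00625

0.00625


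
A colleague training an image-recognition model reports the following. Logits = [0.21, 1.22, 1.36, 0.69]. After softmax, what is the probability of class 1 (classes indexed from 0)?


Exponentials: e^0.21=1.2337, e^1.22=3.3872, e^1.36=3.8962, e^0.69=1.9937
Sum = 10.5108
Softmax = [0.1174, 0.3223, 0.3707, 0.1897]
p[1] = 3.3872/10.5108 = 0.3223

0.3223


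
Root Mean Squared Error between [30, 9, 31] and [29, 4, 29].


MSE = 30/3 = 10
RMSE = √(30/3) = 3.1623

3.1623


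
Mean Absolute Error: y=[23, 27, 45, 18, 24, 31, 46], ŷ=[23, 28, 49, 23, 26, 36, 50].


Absolute errors: |23-23|=0, |27-28|=1, |45-49|=4, |18-23|=5, |24-26|=2, |31-36|=5, |46-50|=4
Sum = 21
MAE = 21/7 = 3

3


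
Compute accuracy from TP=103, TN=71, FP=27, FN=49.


Accuracy = (TP+TN)/(TP+TN+FP+FN)
= (103+71)/(250)
= 174/250 = 69.6%

69.6%


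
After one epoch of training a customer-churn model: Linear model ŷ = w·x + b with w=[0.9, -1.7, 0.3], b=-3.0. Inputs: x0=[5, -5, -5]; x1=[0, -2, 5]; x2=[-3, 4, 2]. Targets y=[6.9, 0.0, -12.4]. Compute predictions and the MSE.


ŷ0 = (0.9)·(5) + (-1.7)·(-5) + (0.3)·(-5) - 3.0 = 8.5
ŷ1 = (0.9)·(0) + (-1.7)·(-2) + (0.3)·(5) - 3.0 = 1.9
ŷ2 = (0.9)·(-3) + (-1.7)·(4) + (0.3)·(2) - 3.0 = -11.9
errors² = [2.56, 3.61, 0.25]
MSE = 6.4200/3 = 2.14

2.14


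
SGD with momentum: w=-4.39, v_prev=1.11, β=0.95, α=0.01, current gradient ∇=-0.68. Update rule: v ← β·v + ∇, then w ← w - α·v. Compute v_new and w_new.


v_new = 0.95·1.11 - 0.68 = 1.0545 - 0.68 = 0.3745
w_new = -4.39 - 0.01·0.3745 = -4.39 - 0.003745 = -4.393745

v_new=0.3745, w_new=-4.393745


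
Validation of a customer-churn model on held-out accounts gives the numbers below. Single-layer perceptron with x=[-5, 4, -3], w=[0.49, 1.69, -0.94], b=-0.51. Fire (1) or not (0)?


z = (-5)·(0.49) + (4)·(1.69) + (-3)·(-0.94) - 0.51
  = 6.62
step(z) = 1 (z≥0)

1


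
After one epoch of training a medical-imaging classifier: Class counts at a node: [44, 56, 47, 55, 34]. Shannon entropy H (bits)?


Probabilities: [44/236, 56/236, 47/236, 55/236, 34/236] ≈ [0.1864, 0.2373, 0.1992, 0.2331, 0.1441]
H = -((44/236)·log₂(44/236) + (56/236)·log₂(56/236) + (47/236)·log₂(47/236) + (55/236)·log₂(55/236) + (34/236)·log₂(34/236))
  = 2.3003 bits

2.3003 bits


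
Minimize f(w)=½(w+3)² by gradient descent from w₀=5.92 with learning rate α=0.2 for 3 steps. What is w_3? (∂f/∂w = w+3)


step 1: grad = 5.92+3 = 8.92; w = 5.92 - 0.2·(8.92) = 4.136
step 2: grad = 4.136+3 = 7.136; w = 4.136 - 0.2·(7.136) = 2.7088
step 3: grad = 2.7088+3 = 5.7088; w = 2.7088 - 0.2·(5.7088) = 1.56704

1.56704


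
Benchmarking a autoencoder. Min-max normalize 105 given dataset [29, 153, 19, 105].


min=19, max=153
(105-19)/(153-19) = 86/134 = 0.6418

0.6418


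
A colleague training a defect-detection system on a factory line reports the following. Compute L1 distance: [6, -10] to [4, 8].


d = |6-4| + |-10-8|
  = 2 + 18
  = 20

20


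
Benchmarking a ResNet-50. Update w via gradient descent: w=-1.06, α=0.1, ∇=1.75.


w_new = w - α·∇
= -1.06 - 0.1·1.75
= -1.06 - 0.175
= -1.235

-1.235


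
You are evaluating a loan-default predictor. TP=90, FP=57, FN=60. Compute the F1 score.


Precision = 90/147 = 0.6122
Recall = 90/150 = 0.6
F1 = 2·P·R/(P+R) = 2·TP/(2·TP+FP+FN) = 180/(180+57+60) = 180/297 = 0.6061

0.6061


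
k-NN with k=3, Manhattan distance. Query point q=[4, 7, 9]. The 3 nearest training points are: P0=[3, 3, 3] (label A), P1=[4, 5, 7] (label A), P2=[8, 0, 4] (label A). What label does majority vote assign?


d(q,P0) = 11  (label A)
d(q,P1) = 4  (label A)
d(q,P2) = 16  (label A)
Votes: A=3, B=0
Majority → A

A


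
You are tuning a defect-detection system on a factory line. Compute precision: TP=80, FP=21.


Precision = TP/(TP+FP)
= 80/(80+21)
= 80/101 = 79.21%

79.21%


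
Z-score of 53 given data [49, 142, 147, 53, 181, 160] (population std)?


μ = 122, σ = 51.7043
z = (53 - 122)/51.7043 = -1.3345

-1.3345


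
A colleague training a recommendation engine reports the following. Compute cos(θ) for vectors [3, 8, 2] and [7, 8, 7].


A·B = 3·7 + 8·8 + 2·7 = 99
‖A‖ = √77 = 8.775, ‖B‖ = √162 = 12.7279
cos = 99/(√77·√162) = 99/√12474 = 0.8864

0.8864


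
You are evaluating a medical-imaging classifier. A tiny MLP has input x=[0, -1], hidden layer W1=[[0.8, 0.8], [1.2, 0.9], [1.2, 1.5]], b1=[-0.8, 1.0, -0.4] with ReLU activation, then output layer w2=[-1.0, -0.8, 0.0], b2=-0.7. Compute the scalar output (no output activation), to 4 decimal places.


z1[0] = (0.8)·(0) + (0.8)·(-1) - 0.8 = -1.6
z1[1] = (1.2)·(0) + (0.9)·(-1) + 1.0 = 0.1
z1[2] = (1.2)·(0) + (1.5)·(-1) - 0.4 = -1.9
h = ReLU(z1) = [0.0, 0.1, 0.0]
output = (-1.0)·(0.0) + (-0.8)·(0.1) + (0.0)·(0.0) - 0.7 = -0.78

-0.78


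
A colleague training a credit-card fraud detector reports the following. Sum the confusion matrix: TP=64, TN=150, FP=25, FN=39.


Total = TP + TN + FP + FN
= 64 + 150 + 25 + 39
= 278
(Predicted positive: 89, predicted negative: 189)

278


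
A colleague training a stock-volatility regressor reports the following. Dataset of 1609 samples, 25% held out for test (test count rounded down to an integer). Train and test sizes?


Test = ⌊1609·25/100⌋ = 402
Train = 1609 - 402 = 1207

Train: 1207, Test: 402


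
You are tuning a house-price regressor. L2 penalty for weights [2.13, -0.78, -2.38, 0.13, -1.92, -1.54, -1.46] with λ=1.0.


‖w‖₂² = (2.13)² + (-0.78)² + (-2.38)² + (0.13)² + (-1.92)² + (-1.54)² + (-1.46)²
     = 4.5369 + 0.6084 + 5.6644 + 0.0169 + 3.6864 + 2.3716 + 2.1316
     = 19.0162
λ·‖w‖₂² = 1.0·19.0162 = 19.0162

19.0162


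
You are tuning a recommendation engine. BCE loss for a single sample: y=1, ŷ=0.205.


BCE = -[y·ln(p) + (1-y)·ln(1-p)]
= -1·ln(0.205) - 0
= -ln(0.205) = 1.5847

1.5847


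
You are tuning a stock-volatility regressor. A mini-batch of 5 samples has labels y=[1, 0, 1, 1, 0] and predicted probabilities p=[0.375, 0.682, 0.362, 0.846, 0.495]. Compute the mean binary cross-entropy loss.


L[0] = -ln(0.375) = 0.9808
L[1] = -ln(1-0.682) = -ln(0.318) = 1.1457
L[2] = -ln(0.362) = 1.0161
L[3] = -ln(0.846) = 0.1672
L[4] = -ln(1-0.495) = -ln(0.505) = 0.6832
mean = (0.9808 + 1.1457 + 1.0161 + 0.1672 + 0.6832)/5 = 0.7986

0.7986


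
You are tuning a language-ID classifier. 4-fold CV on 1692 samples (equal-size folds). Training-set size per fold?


Fold size = 1692/4 = 423
Training per fold = 1692 - 423 = 1269

1269


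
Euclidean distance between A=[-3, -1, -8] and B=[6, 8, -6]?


d = √((-3-6)² + (-1-8)² + (-8+ 6)²)
  = √(81 + 81 + 4)
  = √166 = 12.8841

12.8841


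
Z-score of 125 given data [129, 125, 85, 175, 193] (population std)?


μ = 141.4, σ = 38.4583
z = (125 - 141.4)/38.4583 = -0.4264

-0.4264


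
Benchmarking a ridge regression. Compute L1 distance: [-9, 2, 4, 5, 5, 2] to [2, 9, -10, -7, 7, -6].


d = |-9-2| + |2-9| + |4+ 10| + |5+ 7| + |5-7| + |2+ 6|
  = 11 + 7 + 14 + 12 + 2 + 8
  = 54

54


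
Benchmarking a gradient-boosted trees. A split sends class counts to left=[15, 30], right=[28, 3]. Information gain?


Parent = [43, 33], H_parent = 0.9875
H_left = 0.9183 (n=45), H_right = 0.4587 (n=31)
H_children = (45/76)·0.9183 + (31/76)·0.4587 = 0.7308
IG = 0.9875 - 0.7308 = 0.2567

0.2567


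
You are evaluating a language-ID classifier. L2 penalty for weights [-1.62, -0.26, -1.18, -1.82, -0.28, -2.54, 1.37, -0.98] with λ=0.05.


‖w‖₂² = (-1.62)² + (-0.26)² + (-1.18)² + (-1.82)² + (-0.28)² + (-2.54)² + (1.37)² + (-0.98)²
     = 2.6244 + 0.0676 + 1.3924 + 3.3124 + 0.0784 + 6.4516 + 1.8769 + 0.9604
     = 16.7641
λ·‖w‖₂² = 0.05·16.7641 = 0.838205

0.838205


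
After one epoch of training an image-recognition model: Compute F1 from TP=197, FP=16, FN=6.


Precision = 197/213 = 0.9249
Recall = 197/203 = 0.9704
F1 = 2·P·R/(P+R) = 2·TP/(2·TP+FP+FN) = 394/(394+16+6) = 394/416 = 0.9471

0.9471


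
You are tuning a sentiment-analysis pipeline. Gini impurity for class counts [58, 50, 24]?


Probabilities: [58/132, 50/132, 24/132] ≈ [0.4394, 0.3788, 0.1818]
Σpᵢ² = (3364 + 2500 + 576)/132² = 6440/17424
Gini = 1 - Σpᵢ² = 1 - 6440/17424 = 0.6304

0.6304


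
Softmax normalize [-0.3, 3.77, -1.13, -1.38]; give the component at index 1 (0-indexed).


Exponentials: e^-0.3=0.7408, e^3.77=43.3801, e^-1.13=0.323, e^-1.38=0.2516
Sum = 44.6955
Softmax = [0.0166, 0.9706, 0.0072, 0.0056]
p[1] = 43.3801/44.6955 = 0.9706

0.9706


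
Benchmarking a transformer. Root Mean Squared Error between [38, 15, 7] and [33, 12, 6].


MSE = 35/3 = 11.6667
RMSE = √(35/3) = 3.4157

3.4157


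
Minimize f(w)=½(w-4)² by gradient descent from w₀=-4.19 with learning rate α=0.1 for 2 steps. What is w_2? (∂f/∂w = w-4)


step 1: grad = -4.19-4 = -8.19; w = -4.19 - 0.1·(-8.19) = -3.371
step 2: grad = -3.371-4 = -7.371; w = -3.371 - 0.1·(-7.371) = -2.6339

-2.6339


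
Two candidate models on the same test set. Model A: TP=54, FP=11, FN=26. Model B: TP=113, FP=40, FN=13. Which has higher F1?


Model A: P=54/65=0.8308, R=54/80=0.675, F1=2PR/(P+R)=2TP/(2TP+FP+FN)=108/145=0.7448
Model B: P=113/153=0.7386, R=113/126=0.8968, F1=2PR/(P+R)=2TP/(2TP+FP+FN)=226/279=0.81
0.7448 < 0.81 → Model B

Model B


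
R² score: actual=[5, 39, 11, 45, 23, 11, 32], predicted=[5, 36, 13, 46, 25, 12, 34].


ȳ = 23.7143
SS_res = Σ(y-ŷ)² = 23
SS_tot = Σ(y-ȳ)² = 1429.43
R² = 1 - SS_res/SS_tot = 1 - 0.0161 = 0.9839

0.9839


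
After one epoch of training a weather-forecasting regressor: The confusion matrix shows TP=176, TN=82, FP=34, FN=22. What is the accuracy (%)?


Accuracy = (TP+TN)/(TP+TN+FP+FN)
= (176+82)/(314)
= 258/314 = 82.17%

82.17%


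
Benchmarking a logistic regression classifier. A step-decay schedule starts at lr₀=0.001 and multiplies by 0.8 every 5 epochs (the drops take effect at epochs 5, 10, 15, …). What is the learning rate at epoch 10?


n_drops = ⌊10/5⌋ = 2
lr = 0.001·0.8^2 = 0.001·0.64 = 0.00064

0.00064


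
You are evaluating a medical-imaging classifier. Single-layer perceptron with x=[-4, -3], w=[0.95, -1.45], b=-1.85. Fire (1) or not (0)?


z = (-4)·(0.95) + (-3)·(-1.45) - 1.85
  = -1.3
step(z) = 0 (z<0)

0


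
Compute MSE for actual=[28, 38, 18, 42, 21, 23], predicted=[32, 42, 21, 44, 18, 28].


Squared errors: (28-32)²=16, (38-42)²=16, (18-21)²=9, (42-44)²=4, (21-18)²=9, (23-28)²=25
Sum = 79
MSE = 79/6 = 79/6

79/6


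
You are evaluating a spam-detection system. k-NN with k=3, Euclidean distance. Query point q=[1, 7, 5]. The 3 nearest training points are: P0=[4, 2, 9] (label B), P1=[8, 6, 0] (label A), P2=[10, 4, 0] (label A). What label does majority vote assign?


d(q,P0) = 7.0711  (label B)
d(q,P1) = 8.6603  (label A)
d(q,P2) = 10.7238  (label A)
Votes: A=2, B=1
Majority → A

A


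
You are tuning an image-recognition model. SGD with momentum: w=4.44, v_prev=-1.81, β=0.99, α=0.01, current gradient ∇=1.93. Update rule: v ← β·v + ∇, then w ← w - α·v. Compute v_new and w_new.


v_new = 0.99·-1.81 + 1.93 = -1.7919 + 1.93 = 0.1381
w_new = 4.44 - 0.01·0.1381 = 4.44 - 0.001381 = 4.438619

v_new=0.1381, w_new=4.438619


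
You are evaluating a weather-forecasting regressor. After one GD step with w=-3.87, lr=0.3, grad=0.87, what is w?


w_new = w - α·∇
= -3.87 - 0.3·0.87
= -3.87 - 0.261
= -4.131

-4.131


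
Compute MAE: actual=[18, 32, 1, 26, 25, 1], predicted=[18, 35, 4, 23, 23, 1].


Absolute errors: |18-18|=0, |32-35|=3, |1-4|=3, |26-23|=3, |25-23|=2, |1-1|=0
Sum = 11
MAE = 11/6 = 11/6

11/6


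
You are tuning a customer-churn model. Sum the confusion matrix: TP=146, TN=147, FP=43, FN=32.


Total = TP + TN + FP + FN
= 146 + 147 + 43 + 32
= 368
(Predicted positive: 189, predicted negative: 179)

368


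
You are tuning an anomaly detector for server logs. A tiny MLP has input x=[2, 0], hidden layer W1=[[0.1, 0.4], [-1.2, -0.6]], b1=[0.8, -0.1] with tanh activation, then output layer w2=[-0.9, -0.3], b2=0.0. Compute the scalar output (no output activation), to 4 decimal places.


z1[0] = (0.1)·(2) + (0.4)·(0) + 0.8 = 1.0
z1[1] = (-1.2)·(2) + (-0.6)·(0) - 0.1 = -2.5
h = tanh(z1) = [0.7616, -0.9866]
output = (-0.9)·(0.7616) + (-0.3)·(-0.9866) + 0.0 = -0.3895

-0.3895


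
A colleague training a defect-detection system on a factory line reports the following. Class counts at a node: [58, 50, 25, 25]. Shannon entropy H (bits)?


Probabilities: [58/158, 50/158, 25/158, 25/158] ≈ [0.3671, 0.3165, 0.1582, 0.1582]
H = -((58/158)·log₂(58/158) + (50/158)·log₂(50/158) + (25/158)·log₂(25/158) + (25/158)·log₂(25/158))
  = 1.8978 bits

1.8978 bits


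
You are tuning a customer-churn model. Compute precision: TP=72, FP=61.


Precision = TP/(TP+FP)
= 72/(72+61)
= 72/133 = 54.14%

54.14%


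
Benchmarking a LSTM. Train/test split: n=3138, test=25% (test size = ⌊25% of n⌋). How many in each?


Test = ⌊3138·25/100⌋ = 784
Train = 3138 - 784 = 2354

Train: 2354, Test: 784


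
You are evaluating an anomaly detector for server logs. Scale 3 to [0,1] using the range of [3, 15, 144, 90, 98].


min=3, max=144
(3-3)/(144-3) = 0/141 = 0.0

0.0


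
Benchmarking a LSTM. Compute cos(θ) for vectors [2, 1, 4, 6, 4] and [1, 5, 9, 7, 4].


A·B = 2·1 + 1·5 + 4·9 + 6·7 + 4·4 = 101
‖A‖ = √73 = 8.544, ‖B‖ = √172 = 13.1149
cos = 101/(√73·√172) = 101/√12556 = 0.9014

0.9014


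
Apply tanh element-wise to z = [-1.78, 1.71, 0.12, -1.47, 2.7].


tanh(-1.78) = -0.9447
tanh(1.71) = 0.9366
tanh(0.12) = 0.1194
tanh(-1.47) = -0.8996
tanh(2.7) = 0.991
result = [-0.9447, 0.9366, 0.1194, -0.8996, 0.991]

[-0.9447, 0.9366, 0.1194, -0.8996, 0.991]


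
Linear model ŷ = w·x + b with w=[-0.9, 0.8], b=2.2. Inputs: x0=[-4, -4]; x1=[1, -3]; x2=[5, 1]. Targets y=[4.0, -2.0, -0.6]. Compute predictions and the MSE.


ŷ0 = (-0.9)·(-4) + (0.8)·(-4) + 2.2 = 2.6
ŷ1 = (-0.9)·(1) + (0.8)·(-3) + 2.2 = -1.1
ŷ2 = (-0.9)·(5) + (0.8)·(1) + 2.2 = -1.5
errors² = [1.96, 0.81, 0.81]
MSE = 3.5800/3 = 1.1933

1.1933


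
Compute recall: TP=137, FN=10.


Recall = TP/(TP+FN)
= 137/(137+10)
= 137/147 = 93.2%

93.2%


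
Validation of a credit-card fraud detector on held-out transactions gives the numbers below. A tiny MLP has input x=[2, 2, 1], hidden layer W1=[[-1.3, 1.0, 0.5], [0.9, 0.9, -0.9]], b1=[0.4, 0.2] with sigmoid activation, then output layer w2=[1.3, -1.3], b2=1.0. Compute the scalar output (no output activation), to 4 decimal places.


z1[0] = (-1.3)·(2) + (1.0)·(2) + (0.5)·(1) + 0.4 = 0.3
z1[1] = (0.9)·(2) + (0.9)·(2) + (-0.9)·(1) + 0.2 = 2.9
h = sigmoid(z1) = [0.5744, 0.9478]
output = (1.3)·(0.5744) + (-1.3)·(0.9478) + 1.0 = 0.5146

0.5146


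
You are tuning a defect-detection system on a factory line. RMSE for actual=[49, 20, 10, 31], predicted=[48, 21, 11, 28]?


MSE = 12/4 = 3
RMSE = √(12/4) = 1.7321

1.7321


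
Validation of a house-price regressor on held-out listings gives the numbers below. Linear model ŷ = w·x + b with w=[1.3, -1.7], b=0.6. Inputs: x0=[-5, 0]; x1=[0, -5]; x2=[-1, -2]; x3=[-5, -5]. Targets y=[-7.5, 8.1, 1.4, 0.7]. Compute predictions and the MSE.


ŷ0 = (1.3)·(-5) + (-1.7)·(0) + 0.6 = -5.9
ŷ1 = (1.3)·(0) + (-1.7)·(-5) + 0.6 = 9.1
ŷ2 = (1.3)·(-1) + (-1.7)·(-2) + 0.6 = 2.7
ŷ3 = (1.3)·(-5) + (-1.7)·(-5) + 0.6 = 2.6
errors² = [2.56, 1.0, 1.69, 3.61]
MSE = 8.8600/4 = 2.215

2.215


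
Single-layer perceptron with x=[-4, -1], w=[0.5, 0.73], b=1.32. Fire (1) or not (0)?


z = (-4)·(0.5) + (-1)·(0.73) + 1.32
  = -1.41
step(z) = 0 (z<0)

0


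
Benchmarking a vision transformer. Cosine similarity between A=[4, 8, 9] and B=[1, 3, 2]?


A·B = 4·1 + 8·3 + 9·2 = 46
‖A‖ = √161 = 12.6886, ‖B‖ = √14 = 3.7417
cos = 46/(√161·√14) = 46/√2254 = 0.9689

0.9689


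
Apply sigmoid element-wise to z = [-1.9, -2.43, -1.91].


σ(-1.9) = 1/(1+e^1.9) = 0.1301
σ(-2.43) = 1/(1+e^2.43) = 0.0809
σ(-1.91) = 1/(1+e^1.91) = 0.129
result = [0.1301, 0.0809, 0.129]

[0.1301, 0.0809, 0.129]


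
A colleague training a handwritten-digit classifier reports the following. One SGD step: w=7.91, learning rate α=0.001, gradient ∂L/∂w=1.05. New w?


w_new = w - α·∇
= 7.91 - 0.001·1.05
= 7.91 - 0.00105
= 7.90895

7.90895


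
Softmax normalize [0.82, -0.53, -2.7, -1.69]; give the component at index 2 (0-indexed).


Exponentials: e^0.82=2.2705, e^-0.53=0.5886, e^-2.7=0.0672, e^-1.69=0.1845
Sum = 3.1108
Softmax = [0.7299, 0.1892, 0.0216, 0.0593]
p[2] = 0.0672/3.1108 = 0.0216

0.0216


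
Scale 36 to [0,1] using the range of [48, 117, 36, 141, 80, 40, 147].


min=36, max=147
(36-36)/(147-36) = 0/111 = 0.0

0.0


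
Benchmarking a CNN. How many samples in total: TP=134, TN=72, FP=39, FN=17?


Total = TP + TN + FP + FN
= 134 + 72 + 39 + 17
= 262
(Predicted positive: 173, predicted negative: 89)

262


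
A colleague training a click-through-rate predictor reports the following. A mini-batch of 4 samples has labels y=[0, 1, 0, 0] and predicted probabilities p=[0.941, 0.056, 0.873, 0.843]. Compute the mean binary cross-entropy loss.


L[0] = -ln(1-0.941) = -ln(0.059) = 2.8302
L[1] = -ln(0.056) = 2.8824
L[2] = -ln(1-0.873) = -ln(0.127) = 2.0636
L[3] = -ln(1-0.843) = -ln(0.157) = 1.8515
mean = (2.8302 + 2.8824 + 2.0636 + 1.8515)/4 = 2.4069

2.4069


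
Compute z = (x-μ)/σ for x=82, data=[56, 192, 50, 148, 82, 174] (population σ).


μ = 117, σ = 56.6716
z = (82 - 117)/56.6716 = -0.6176

-0.6176


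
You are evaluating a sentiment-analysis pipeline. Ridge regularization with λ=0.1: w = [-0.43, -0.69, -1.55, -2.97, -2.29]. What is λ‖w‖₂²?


‖w‖₂² = (-0.43)² + (-0.69)² + (-1.55)² + (-2.97)² + (-2.29)²
     = 0.1849 + 0.4761 + 2.4025 + 8.8209 + 5.2441
     = 17.1285
λ·‖w‖₂² = 0.1·17.1285 = 1.71285

1.71285


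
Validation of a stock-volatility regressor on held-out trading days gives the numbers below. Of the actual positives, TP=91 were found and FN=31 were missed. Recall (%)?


Recall = TP/(TP+FN)
= 91/(91+31)
= 91/122 = 74.59%

74.59%


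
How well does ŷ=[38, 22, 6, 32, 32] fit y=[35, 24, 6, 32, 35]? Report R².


ȳ = 26.4
SS_res = Σ(y-ŷ)² = 22
SS_tot = Σ(y-ȳ)² = 601.2
R² = 1 - SS_res/SS_tot = 1 - 0.0366 = 0.9634

0.9634


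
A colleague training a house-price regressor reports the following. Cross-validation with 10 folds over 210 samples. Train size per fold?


Fold size = 210/10 = 21
Training per fold = 210 - 21 = 189

189


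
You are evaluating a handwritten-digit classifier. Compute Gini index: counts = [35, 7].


Probabilities: [35/42, 7/42] ≈ [0.8333, 0.1667]
Σpᵢ² = (1225 + 49)/42² = 1274/1764
Gini = 1 - Σpᵢ² = 1 - 1274/1764 = 0.2778

0.2778


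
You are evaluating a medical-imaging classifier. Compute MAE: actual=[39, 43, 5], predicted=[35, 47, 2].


Absolute errors: |39-35|=4, |43-47|=4, |5-2|=3
Sum = 11
MAE = 11/3 = 11/3

11/3


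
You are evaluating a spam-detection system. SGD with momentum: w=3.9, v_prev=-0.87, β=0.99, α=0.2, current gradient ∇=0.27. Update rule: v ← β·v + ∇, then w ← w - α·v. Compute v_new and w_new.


v_new = 0.99·-0.87 + 0.27 = -0.8613 + 0.27 = -0.5913
w_new = 3.9 - 0.2·-0.5913 = 3.9 + 0.11826 = 4.01826

v_new=-0.5913, w_new=4.01826


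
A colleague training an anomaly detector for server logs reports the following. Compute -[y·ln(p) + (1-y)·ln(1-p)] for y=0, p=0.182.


BCE = -[y·ln(p) + (1-y)·ln(1-p)]
= -0 - 1·ln(1-0.182)
= -ln(0.818) = 0.2009

0.2009


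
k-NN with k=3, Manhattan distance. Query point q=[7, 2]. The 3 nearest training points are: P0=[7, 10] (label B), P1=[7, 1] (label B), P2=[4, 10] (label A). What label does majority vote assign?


d(q,P0) = 8  (label B)
d(q,P1) = 1  (label B)
d(q,P2) = 11  (label A)
Votes: A=1, B=2
Majority → B

B


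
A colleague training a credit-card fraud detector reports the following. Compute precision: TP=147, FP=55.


Precision = TP/(TP+FP)
= 147/(147+55)
= 147/202 = 72.77%

72.77%


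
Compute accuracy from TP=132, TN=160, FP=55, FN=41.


Accuracy = (TP+TN)/(TP+TN+FP+FN)
= (132+160)/(388)
= 292/388 = 75.26%

75.26%


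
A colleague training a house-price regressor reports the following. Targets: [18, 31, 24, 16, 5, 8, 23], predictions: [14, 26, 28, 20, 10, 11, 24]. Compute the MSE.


Squared errors: (18-14)²=16, (31-26)²=25, (24-28)²=16, (16-20)²=16, (5-10)²=25, (8-11)²=9, (23-24)²=1
Sum = 108
MSE = 108/7 = 108/7

108/7


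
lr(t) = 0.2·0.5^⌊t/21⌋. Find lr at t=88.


n_drops = ⌊88/21⌋ = 4
lr = 0.2·0.5^4 = 0.2·0.0625 = 0.0125

0.0125


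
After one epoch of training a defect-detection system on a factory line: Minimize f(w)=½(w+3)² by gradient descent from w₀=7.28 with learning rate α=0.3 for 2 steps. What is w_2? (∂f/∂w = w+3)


step 1: grad = 7.28+3 = 10.28; w = 7.28 - 0.3·(10.28) = 4.196
step 2: grad = 4.196+3 = 7.196; w = 4.196 - 0.3·(7.196) = 2.0372

2.0372


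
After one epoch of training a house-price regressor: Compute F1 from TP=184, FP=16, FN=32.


Precision = 184/200 = 0.92
Recall = 184/216 = 0.8519
F1 = 2·P·R/(P+R) = 2·TP/(2·TP+FP+FN) = 368/(368+16+32) = 368/416 = 0.8846

0.8846


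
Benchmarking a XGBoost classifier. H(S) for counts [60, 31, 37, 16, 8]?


Probabilities: [60/152, 31/152, 37/152, 16/152, 8/152] ≈ [0.3947, 0.2039, 0.2434, 0.1053, 0.0526]
H = -((60/152)·log₂(60/152) + (31/152)·log₂(31/152) + (37/152)·log₂(37/152) + (16/152)·log₂(16/152) + (8/152)·log₂(8/152))
  = 2.0588 bits

2.0588 bits


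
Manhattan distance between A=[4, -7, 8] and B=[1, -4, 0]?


d = |4-1| + |-7+ 4| + |8-0|
  = 3 + 3 + 8
  = 14

14


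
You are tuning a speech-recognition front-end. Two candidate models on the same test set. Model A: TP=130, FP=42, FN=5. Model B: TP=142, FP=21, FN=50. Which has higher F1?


Model A: P=130/172=0.7558, R=130/135=0.963, F1=2PR/(P+R)=2TP/(2TP+FP+FN)=260/307=0.8469
Model B: P=142/163=0.8712, R=142/192=0.7396, F1=2PR/(P+R)=2TP/(2TP+FP+FN)=284/355=0.8
0.8469 > 0.8 → Model A

Model A


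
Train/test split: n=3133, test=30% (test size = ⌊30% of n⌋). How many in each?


Test = ⌊3133·30/100⌋ = 939
Train = 3133 - 939 = 2194

Train: 2194, Test: 939


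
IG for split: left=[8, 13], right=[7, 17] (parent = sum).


Parent = [15, 30], H_parent = 0.9183
H_left = 0.9587 (n=21), H_right = 0.8709 (n=24)
H_children = (21/45)·0.9587 + (24/45)·0.8709 = 0.9119
IG = 0.9183 - 0.9119 = 0.0064

0.0064


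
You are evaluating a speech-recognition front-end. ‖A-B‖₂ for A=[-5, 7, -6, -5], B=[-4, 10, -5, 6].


d = √((-5+ 4)² + (7-10)² + (-6+ 5)² + (-5-6)²)
  = √(1 + 9 + 1 + 121)
  = √132 = 11.4891

11.4891


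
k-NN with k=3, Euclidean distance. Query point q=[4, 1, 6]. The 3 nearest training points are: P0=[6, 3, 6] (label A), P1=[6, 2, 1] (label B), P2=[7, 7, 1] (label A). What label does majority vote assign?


d(q,P0) = 2.8284  (label A)
d(q,P1) = 5.4772  (label B)
d(q,P2) = 8.3666  (label A)
Votes: A=2, B=1
Majority → A

A


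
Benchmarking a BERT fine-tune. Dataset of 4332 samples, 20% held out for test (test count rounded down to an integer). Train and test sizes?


Test = ⌊4332·20/100⌋ = 866
Train = 4332 - 866 = 3466

Train: 3466, Test: 866


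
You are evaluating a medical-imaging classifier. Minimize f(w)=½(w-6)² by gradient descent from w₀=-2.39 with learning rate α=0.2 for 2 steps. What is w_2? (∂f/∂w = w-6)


step 1: grad = -2.39-6 = -8.39; w = -2.39 - 0.2·(-8.39) = -0.712
step 2: grad = -0.712-6 = -6.712; w = -0.712 - 0.2·(-6.712) = 0.6304

0.6304


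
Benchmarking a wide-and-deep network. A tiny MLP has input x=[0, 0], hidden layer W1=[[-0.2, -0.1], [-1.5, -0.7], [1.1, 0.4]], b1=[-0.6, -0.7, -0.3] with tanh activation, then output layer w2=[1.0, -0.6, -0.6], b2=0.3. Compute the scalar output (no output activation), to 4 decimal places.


z1[0] = (-0.2)·(0) + (-0.1)·(0) - 0.6 = -0.6
z1[1] = (-1.5)·(0) + (-0.7)·(0) - 0.7 = -0.7
z1[2] = (1.1)·(0) + (0.4)·(0) - 0.3 = -0.3
h = tanh(z1) = [-0.537, -0.6044, -0.2913]
output = (1.0)·(-0.537) + (-0.6)·(-0.6044) + (-0.6)·(-0.2913) + 0.3 = 0.3004

0.3004


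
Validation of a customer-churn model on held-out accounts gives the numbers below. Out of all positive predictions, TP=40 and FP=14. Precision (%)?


Precision = TP/(TP+FP)
= 40/(40+14)
= 40/54 = 74.07%

74.07%


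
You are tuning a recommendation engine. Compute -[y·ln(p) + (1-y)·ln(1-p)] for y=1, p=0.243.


BCE = -[y·ln(p) + (1-y)·ln(1-p)]
= -1·ln(0.243) - 0
= -ln(0.243) = 1.4147

1.4147


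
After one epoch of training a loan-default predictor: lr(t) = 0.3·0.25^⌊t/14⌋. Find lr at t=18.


n_drops = ⌊18/14⌋ = 1
lr = 0.3·0.25^1 = 0.3·0.25 = 0.075

0.075


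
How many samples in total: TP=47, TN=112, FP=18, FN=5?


Total = TP + TN + FP + FN
= 47 + 112 + 18 + 5
= 182
(Predicted positive: 65, predicted negative: 117)

182


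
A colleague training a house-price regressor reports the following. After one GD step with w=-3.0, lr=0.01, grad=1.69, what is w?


w_new = w - α·∇
= -3.0 - 0.01·1.69
= -3.0 - 0.0169
= -3.0169

-3.0169


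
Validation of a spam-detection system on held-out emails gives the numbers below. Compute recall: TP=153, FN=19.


Recall = TP/(TP+FN)
= 153/(153+19)
= 153/172 = 88.95%

88.95%


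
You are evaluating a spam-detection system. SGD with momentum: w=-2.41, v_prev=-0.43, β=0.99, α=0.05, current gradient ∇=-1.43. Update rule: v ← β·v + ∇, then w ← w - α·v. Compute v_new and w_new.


v_new = 0.99·-0.43 - 1.43 = -0.4257 - 1.43 = -1.8557
w_new = -2.41 - 0.05·-1.8557 = -2.41 + 0.092785 = -2.317215

v_new=-1.8557, w_new=-2.317215


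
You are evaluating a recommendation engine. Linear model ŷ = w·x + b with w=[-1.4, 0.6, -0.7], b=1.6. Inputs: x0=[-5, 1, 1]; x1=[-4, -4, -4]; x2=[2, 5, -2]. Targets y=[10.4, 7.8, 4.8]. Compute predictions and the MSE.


ŷ0 = (-1.4)·(-5) + (0.6)·(1) + (-0.7)·(1) + 1.6 = 8.5
ŷ1 = (-1.4)·(-4) + (0.6)·(-4) + (-0.7)·(-4) + 1.6 = 7.6
ŷ2 = (-1.4)·(2) + (0.6)·(5) + (-0.7)·(-2) + 1.6 = 3.2
errors² = [3.61, 0.04, 2.56]
MSE = 6.2100/3 = 2.07

2.07


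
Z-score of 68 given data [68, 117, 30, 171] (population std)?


μ = 96.5, σ = 52.9268
z = (68 - 96.5)/52.9268 = -0.5385

-0.5385


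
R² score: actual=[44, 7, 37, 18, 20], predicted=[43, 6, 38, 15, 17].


ȳ = 25.2
SS_res = Σ(y-ŷ)² = 21
SS_tot = Σ(y-ȳ)² = 902.8
R² = 1 - SS_res/SS_tot = 1 - 0.0233 = 0.9767

0.9767


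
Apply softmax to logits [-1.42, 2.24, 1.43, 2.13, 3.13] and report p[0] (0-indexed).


Exponentials: e^-1.42=0.2417, e^2.24=9.3933, e^1.43=4.1787, e^2.13=8.4149, e^3.13=22.874
Sum = 45.1026
Softmax = [0.0054, 0.2083, 0.0926, 0.1866, 0.5072]
p[0] = 0.2417/45.1026 = 0.0054

0.0054
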